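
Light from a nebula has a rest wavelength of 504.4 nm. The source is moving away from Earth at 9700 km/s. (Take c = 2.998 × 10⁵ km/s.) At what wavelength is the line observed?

521.0 nm

β = v/c = 9700/299800 = 0.0324.
Relativistic Doppler for wavelength: λ' = λ₀ · √((1 + β)/(1 − β)).
λ' = 504.4 × √(1.0324/0.9676) = 504.4 × 1.03290 ≈ 521.0 nm.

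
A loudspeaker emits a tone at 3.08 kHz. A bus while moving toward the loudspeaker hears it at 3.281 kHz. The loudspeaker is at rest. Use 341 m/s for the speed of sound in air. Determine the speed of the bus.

f' = f · (v + v_o)/v ⇒ v_o = v · |f'/f − 1|.
v_o = 341 × |3.281/3.08 − 1| = 341 × 0.06526 ≈ 22.3 m/s.

22.3 m/s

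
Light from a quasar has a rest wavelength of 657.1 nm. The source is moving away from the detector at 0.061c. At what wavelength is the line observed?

698.5 nm

Relativistic Doppler for wavelength: λ' = λ₀ · √((1 + β)/(1 − β)).
λ' = 657.1 × √(1.0610/0.9390) = 657.1 × 1.06298 ≈ 698.5 nm.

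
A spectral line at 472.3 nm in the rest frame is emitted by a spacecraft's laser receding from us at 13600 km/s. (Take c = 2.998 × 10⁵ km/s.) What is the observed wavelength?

β = v/c = 13600/299800 = 0.0454.
Relativistic Doppler for wavelength: λ' = λ₀ · √((1 + β)/(1 − β)).
λ' = 472.3 × √(1.0454/0.9546) = 472.3 × 1.04644 ≈ 494.2 nm.

494.2 nm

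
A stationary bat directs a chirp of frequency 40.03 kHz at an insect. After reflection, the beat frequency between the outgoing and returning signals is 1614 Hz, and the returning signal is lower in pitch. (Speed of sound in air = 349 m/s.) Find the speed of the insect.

Double Doppler shift off a moving reflector: f₂ = f₀ · (v + u)/(v − u) (u > 0 toward emitter).
Returning signal is lower, so f₂ = f₀ − Δf = 40030 − 1614 = 38416 Hz.
Rearranging, u = v · (f₂ − f₀)/(f₂ + f₀) = 349 × -1614/78446 ≈ -7.2 m/s.
So the insect is moving at 7.2 m/s away from the emitter.

7.2 m/s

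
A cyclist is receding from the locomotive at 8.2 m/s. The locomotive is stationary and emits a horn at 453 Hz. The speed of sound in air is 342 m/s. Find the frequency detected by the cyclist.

442 Hz

Moving observer, stationary source: f' = f · (v − v_o)/v.
f' = 453 × (342 − 8.2)/342 = 453 × 333.8/342 ≈ 442 Hz.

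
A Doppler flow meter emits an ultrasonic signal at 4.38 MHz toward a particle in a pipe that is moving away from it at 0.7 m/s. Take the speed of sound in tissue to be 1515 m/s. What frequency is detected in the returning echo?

At the particle in a pipe (a moving observer), f₁ = f₀ · (v − u)/v = 4.38 × 1514.3/1515 ≈ 4.378 MHz.
On reflection it acts as a source moving away from the stationary detector: f₂ = f₁ · v/(v + u) = 4.378 × 1515/1515.7 ≈ 4.376 MHz.

4.376 MHz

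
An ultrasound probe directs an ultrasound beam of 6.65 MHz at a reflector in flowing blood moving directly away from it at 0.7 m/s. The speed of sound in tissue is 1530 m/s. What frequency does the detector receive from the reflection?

At the reflector in flowing blood (a moving observer), f₁ = f₀ · (v − u)/v = 6.65 × 1529.3/1530 ≈ 6.647 MHz.
The reflection then acts as a moving source: f₂ = f₁ · v/(v + u) ≈ 6.644 MHz.

6.644 MHz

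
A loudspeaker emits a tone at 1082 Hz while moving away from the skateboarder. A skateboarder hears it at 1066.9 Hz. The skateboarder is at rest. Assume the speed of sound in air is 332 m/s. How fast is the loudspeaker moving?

4.7 m/s

f' = f · v/(v + v_s) ⇒ v_s = v · |1 − f/f'|.
v_s = 332 × |1 − 1082/1066.9| = 332 × 0.01415 ≈ 4.7 m/s.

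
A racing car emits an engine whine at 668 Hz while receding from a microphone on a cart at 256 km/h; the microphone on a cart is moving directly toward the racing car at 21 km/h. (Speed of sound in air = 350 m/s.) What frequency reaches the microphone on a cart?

564 Hz

256 km/h = 71.11 m/s; 21 km/h = 5.833 m/s.
Both move, so f' = f · (v + v_o)/(v + v_s).
f' = 668 × (350 + 5.833)/(350 + 71.11) = 668 × 355.83/421.11 ≈ 564 Hz.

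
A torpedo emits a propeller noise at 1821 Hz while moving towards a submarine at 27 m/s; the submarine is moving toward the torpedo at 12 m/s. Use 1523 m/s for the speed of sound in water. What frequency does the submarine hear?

Both move, so f' = f · (v + v_o)/(v − v_s).
f' = 1821 × (1523 + 12)/(1523 − 27) = 1821 × 1535/1496 ≈ 1868 Hz.

1868 Hz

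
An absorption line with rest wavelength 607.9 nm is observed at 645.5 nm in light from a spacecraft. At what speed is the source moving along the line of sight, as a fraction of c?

λ'/λ₀ = 1.0619 > 1 (redshift), so the source is receding.
λ'/λ₀ = √((1 + β)/(1 − β)) for a receding source ⇒ β = (r² − 1)/(r² + 1) with r = λ'/λ₀.
β = (1.1275 − 1)/(1.1275 + 1) ≈ 0.060.

0.060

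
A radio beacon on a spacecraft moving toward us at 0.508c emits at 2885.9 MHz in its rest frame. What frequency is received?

5052.4 MHz

Relativistic Doppler for frequency: f' = f₀ · √((1 + β)/(1 − β)).
f' = 2885.9 × √(1.5080/0.4920) = 2885.9 × 1.75073 ≈ 5052.4 MHz.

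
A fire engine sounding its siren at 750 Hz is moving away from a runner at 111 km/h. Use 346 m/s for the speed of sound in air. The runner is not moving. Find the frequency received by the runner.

111 km/h = 30.83 m/s.
Moving source, stationary observer: f' = f · v/(v + v_s) since the source is receding.
f' = 750 × 346/(346 + 30.83) = 750 × 346/376.8 ≈ 689 Hz.

689 Hz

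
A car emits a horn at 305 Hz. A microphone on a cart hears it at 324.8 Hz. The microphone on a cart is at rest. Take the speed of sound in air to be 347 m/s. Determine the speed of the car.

21.2 m/s

f' > f, so the car is approaching.
f' = f · v/(v − v_s) ⇒ v_s = v · |1 − f/f'|.
v_s = 347 × |1 − 305/324.8| = 347 × 0.06096 ≈ 21.2 m/s.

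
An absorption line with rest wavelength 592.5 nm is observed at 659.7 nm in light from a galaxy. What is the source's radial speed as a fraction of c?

0.107

λ'/λ₀ = 1.1134 > 1 (redshift), so the source is receding.
λ'/λ₀ = √((1 + β)/(1 − β)) for a receding source ⇒ β = (r² − 1)/(r² + 1) with r = λ'/λ₀.
β = (1.2397 − 1)/(1.2397 + 1) ≈ 0.107.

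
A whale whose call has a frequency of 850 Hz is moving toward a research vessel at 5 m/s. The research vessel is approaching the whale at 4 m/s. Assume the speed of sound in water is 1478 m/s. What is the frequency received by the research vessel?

General Doppler shift: f' = f · (v + v_o)/(v − v_s).
f' = 850 × (1478 + 4)/(1478 − 5) = 850 × 1482/1473 ≈ 855 Hz.

855 Hz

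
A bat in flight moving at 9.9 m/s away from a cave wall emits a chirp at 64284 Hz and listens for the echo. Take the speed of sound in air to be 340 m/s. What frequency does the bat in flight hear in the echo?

60646 Hz

The cave wall receives the sound from a moving source: f₁ = f₀ · v/(v + v_e) = 64284 × 340/349.9 ≈ 62465 Hz.
On the return leg the bat in flight is a moving observer: f₂ = f₁ · (v − v_e)/v = 62465 × 330.1/340 ≈ 60646 Hz.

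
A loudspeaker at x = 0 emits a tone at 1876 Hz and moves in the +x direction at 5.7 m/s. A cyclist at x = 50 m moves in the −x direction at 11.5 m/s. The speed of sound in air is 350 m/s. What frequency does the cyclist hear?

1970 Hz

The observer lies on the +x side, so the source is heading toward the observer and the observer is heading toward the source.
Both move, so f' = f · (v + v_o)/(v − v_s).
f' = 1876 × (350 + 11.5)/(350 − 5.7) = 1876 × 361.5/344.3 ≈ 1970 Hz.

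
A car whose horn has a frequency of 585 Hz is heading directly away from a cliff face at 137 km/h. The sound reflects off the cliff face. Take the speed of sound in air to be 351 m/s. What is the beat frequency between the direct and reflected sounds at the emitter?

114 Hz

137 km/h = 38.06 m/s.
The cliff face receives the sound from a moving source: f₁ = f₀ · v/(v + v_e) = 585 × 351/389.06 ≈ 527.8 Hz.
On the return leg the car is a moving observer: f₂ = f₁ · (v − v_e)/v = 527.8 × 312.94/351 ≈ 470.6 Hz.
Beat against the emitted tone: |f₂ − f₀| = 2v_e·f₀/(v + v_e) = 2 × 38.06 × 585/389.06 ≈ 114 Hz.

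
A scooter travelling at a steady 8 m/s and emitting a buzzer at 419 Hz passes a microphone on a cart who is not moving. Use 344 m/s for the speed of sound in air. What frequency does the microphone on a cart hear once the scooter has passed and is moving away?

409 Hz

Receding: f₂ = f · v/(v + v_s) = 419 × 344/352 ≈ 409 Hz.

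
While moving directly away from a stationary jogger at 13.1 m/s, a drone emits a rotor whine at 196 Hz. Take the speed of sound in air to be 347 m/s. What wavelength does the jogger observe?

With the source moving away from a stationary observer, f' = f · v/(v + v_s).
f' = 196 × 347/(347 + 13.1) ≈ 189 Hz.
λ' = v/f' = 347/188.87 ≈ 1.84 m.

1.84 m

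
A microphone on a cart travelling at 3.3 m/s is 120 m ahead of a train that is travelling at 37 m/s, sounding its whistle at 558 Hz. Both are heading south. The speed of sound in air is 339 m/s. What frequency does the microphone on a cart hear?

The microphone on a cart is ahead, so the train is moving toward it while the microphone on a cart is moving away from the train.
Both move, so f' = f · (v − v_o)/(v − v_s).
f' = 558 × (339 − 3.3)/(339 − 37) = 558 × 335.7/302 ≈ 620 Hz.

620 Hz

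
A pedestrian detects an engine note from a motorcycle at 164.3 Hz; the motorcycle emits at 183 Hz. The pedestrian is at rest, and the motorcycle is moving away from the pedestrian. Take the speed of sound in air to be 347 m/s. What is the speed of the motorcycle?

f' = f · v/(v + v_s) ⇒ v_s = v · |1 − f/f'|.
v_s = 347 × |1 − 183/164.3| = 347 × 0.1138 ≈ 39 m/s.

39 m/s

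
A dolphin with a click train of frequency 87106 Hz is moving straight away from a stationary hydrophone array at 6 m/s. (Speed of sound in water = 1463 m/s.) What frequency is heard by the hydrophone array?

Moving source, stationary observer: f' = f · v/(v + v_s) since the source is receding.
f' = 87106 × 1463/(1463 + 6) = 87106 × 1463/1469 ≈ 86750 Hz.

86750 Hz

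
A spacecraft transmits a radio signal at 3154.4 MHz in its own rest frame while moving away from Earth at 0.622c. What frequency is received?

Relativistic Doppler for frequency: f' = f₀ · √((1 − β)/(1 + β)).
f' = 3154.4 × √(0.3780/1.6220) = 3154.4 × 0.48275 ≈ 1522.8 MHz.

1522.8 MHz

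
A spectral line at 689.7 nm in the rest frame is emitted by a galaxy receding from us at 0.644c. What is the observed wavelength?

1482.1 nm

Relativistic Doppler for wavelength: λ' = λ₀ · √((1 + β)/(1 − β)).
λ' = 689.7 × √(1.6440/0.3560) = 689.7 × 2.14895 ≈ 1482.1 nm.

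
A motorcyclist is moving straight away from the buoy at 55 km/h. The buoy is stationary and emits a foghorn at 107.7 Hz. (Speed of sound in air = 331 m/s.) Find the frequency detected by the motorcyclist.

103 Hz

55 km/h = 15.28 m/s.
Only the observer moves, away from the source, so f' = f · (v − v_o)/v.
f' = 107.7 × (331 − 15.28)/331 = 107.7 × 315.72/331 ≈ 103 Hz.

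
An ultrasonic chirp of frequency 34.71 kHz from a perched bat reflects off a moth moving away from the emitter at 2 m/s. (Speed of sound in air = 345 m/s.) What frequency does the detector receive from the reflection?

34.3 kHz

The moth first receives the wave as a moving observer: f₁ = f₀ · (v − u)/v = 34.71 × (345 − 2)/345 ≈ 34.5 kHz.
The reflection then acts as a moving source: f₂ = f₁ · v/(v + u) ≈ 34.3 kHz.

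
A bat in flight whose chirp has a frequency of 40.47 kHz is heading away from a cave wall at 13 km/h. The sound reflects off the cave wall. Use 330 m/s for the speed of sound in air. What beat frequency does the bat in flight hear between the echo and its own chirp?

876 Hz

13 km/h = 3.611 m/s.
The cave wall receives the sound from a moving source: f₁ = f₀ · v/(v + v_e) = 40.47 × 330/333.61 ≈ 40.032 kHz.
On the return leg the bat in flight is a moving observer: f₂ = f₁ · (v − v_e)/v = 40.032 × 326.39/330 ≈ 39.594 kHz.
Equivalently f₂ = f₀ · (v − v_e)/(v + v_e).
Beat against the emitted tone (with f₀ = 40470 Hz): |f₂ − f₀| = 2v_e·f₀/(v + v_e) = 2 × 3.611 × 40470/333.61 ≈ 876 Hz.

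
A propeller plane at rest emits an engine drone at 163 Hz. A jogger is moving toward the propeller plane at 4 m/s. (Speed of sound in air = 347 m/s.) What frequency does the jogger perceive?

Moving observer, stationary source: f' = f · (v + v_o)/v.
f' = 163 × (347 + 4)/347 = 163 × 351/347 ≈ 165 Hz.

165 Hz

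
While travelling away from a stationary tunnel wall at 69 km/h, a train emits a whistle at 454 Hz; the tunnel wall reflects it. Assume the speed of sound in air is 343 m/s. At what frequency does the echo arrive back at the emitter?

69 km/h = 19.17 m/s.
The tunnel wall receives the sound from a moving source: f₁ = f₀ · v/(v + v_e) = 454 × 343/362.17 ≈ 430 Hz.
On the return leg the train is a moving observer: f₂ = f₁ · (v − v_e)/v = 430 × 323.83/343 ≈ 406 Hz.
Equivalently f₂ = f₀ · (v − v_e)/(v + v_e).

406 Hz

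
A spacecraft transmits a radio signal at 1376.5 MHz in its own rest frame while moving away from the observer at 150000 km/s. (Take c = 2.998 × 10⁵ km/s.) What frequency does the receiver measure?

794.4 MHz

β = v/c = 150000/299800 = 0.5003.
Relativistic Doppler for frequency: f' = f₀ · √((1 − β)/(1 + β)).
f' = 1376.5 × √(0.4997/1.5003) = 1376.5 × 0.57709 ≈ 794.4 MHz.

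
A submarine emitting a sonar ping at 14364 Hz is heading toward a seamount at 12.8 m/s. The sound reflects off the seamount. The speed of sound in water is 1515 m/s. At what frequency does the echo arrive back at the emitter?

14609 Hz

The seamount receives the sound from a moving source: f₁ = f₀ · v/(v − v_e) = 14364 × 1515/1502.2 ≈ 14486 Hz.
On the return leg the submarine is a moving observer: f₂ = f₁ · (v + v_e)/v = 14486 × 1527.8/1515 ≈ 14609 Hz.
Equivalently f₂ = f₀ · (v + v_e)/(v − v_e).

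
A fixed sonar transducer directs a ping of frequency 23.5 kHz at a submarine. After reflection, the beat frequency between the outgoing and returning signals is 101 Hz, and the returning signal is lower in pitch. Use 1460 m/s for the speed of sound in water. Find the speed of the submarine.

Double Doppler shift off a moving reflector: f₂ = f₀ · (v + u)/(v − u) (u > 0 toward emitter).
Returning signal is lower, so f₂ = f₀ − Δf = 23500 − 101 = 23399 Hz.
Rearranging, u = v · (f₂ − f₀)/(f₂ + f₀) = 1460 × -101/46899 ≈ -3.1 m/s.
So the submarine is moving at 3.1 m/s away from the emitter.

3.1 m/s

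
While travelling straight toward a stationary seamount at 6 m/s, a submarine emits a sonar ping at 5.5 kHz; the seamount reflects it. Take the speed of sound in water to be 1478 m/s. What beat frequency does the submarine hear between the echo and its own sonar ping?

44.8 Hz

The seamount receives the sound from a moving source: f₁ = f₀ · v/(v − v_e) = 5.5 × 1478/1472 ≈ 5.5224 kHz.
On the return leg the submarine is a moving observer: f₂ = f₁ · (v + v_e)/v = 5.5224 × 1484/1478 ≈ 5.5448 kHz.
Beat against the emitted tone (with f₀ = 5500 Hz): |f₂ − f₀| = 2v_e·f₀/(v − v_e) = 2 × 6 × 5500/1472 ≈ 44.8 Hz.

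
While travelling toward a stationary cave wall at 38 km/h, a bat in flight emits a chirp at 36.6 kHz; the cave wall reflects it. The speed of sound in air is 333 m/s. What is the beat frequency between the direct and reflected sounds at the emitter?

2396 Hz

38 km/h = 10.56 m/s.
The cave wall receives the sound from a moving source: f₁ = f₀ · v/(v − v_e) = 36.6 × 333/322.44 ≈ 37.80 kHz.
On the return leg the bat in flight is a moving observer: f₂ = f₁ · (v + v_e)/v = 37.80 × 343.56/333 ≈ 39.00 kHz.
Beat against the emitted tone (with f₀ = 36600 Hz): |f₂ − f₀| = 2v_e·f₀/(v − v_e) = 2 × 10.56 × 36600/322.44 ≈ 2396 Hz.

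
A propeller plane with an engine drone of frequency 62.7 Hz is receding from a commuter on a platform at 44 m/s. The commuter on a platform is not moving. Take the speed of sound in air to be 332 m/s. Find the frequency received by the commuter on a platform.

55.4 Hz

With the source moving away from a stationary observer, f' = f · v/(v + v_s).
f' = 62.7 × 332/(332 + 44) = 62.7 × 332/376 ≈ 55.4 Hz.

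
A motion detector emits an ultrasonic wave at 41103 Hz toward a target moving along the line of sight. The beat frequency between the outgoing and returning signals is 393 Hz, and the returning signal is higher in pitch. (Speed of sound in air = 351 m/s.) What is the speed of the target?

1.67 m/s

Double Doppler shift off a moving reflector: f₂ = f₀ · (v + u)/(v − u) (u > 0 toward emitter).
Returning signal is higher, so f₂ = f₀ + Δf = 41103 + 393 = 41496 Hz.
Rearranging, u = v · (f₂ − f₀)/(f₂ + f₀) = 351 × 393/82599 ≈ 1.67 m/s.
So the target is moving at 1.67 m/s toward the emitter.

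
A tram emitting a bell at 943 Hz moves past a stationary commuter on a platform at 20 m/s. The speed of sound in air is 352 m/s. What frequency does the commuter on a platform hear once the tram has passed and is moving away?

Receding: f₂ = f · v/(v + v_s) = 943 × 352/372 ≈ 892 Hz.

892 Hz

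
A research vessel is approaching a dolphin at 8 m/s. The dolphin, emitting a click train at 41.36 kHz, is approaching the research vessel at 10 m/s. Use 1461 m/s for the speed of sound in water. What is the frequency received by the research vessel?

With source approaching and observer approaching, f' = f · (v + v_o)/(v − v_s).
f' = 41.36 × (1461 + 8)/(1461 − 10) = 41.36 × 1469/1451 ≈ 41.9 kHz.

41.9 kHz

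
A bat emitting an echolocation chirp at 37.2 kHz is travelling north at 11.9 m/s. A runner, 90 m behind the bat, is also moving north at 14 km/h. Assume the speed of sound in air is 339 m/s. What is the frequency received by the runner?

36.4 kHz

14 km/h = 3.889 m/s.
The runner is behind, so the bat is moving away from it while the runner is moving toward the bat.
General Doppler shift: f' = f · (v + v_o)/(v + v_s).
f' = 37.2 × (339 + 3.889)/(339 + 11.9) = 37.2 × 342.89/350.9 ≈ 36.4 kHz.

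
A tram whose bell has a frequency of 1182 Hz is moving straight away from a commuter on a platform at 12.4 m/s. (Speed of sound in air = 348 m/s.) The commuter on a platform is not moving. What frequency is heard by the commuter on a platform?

1141 Hz

Only the source moves, away from the listener, so f' = f · v/(v + v_s).
f' = 1182 × 348/(348 + 12.4) = 1182 × 348/360.4 ≈ 1141 Hz.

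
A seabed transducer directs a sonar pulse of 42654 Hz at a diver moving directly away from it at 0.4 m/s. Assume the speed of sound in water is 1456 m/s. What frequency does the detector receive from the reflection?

At the diver (a moving observer), f₁ = f₀ · (v − u)/v = 42654 × 1455.6/1456 ≈ 42642 Hz.
On reflection it acts as a source moving away from the stationary detector: f₂ = f₁ · v/(v + u) = 42642 × 1456/1456.4 ≈ 42631 Hz.

42631 Hz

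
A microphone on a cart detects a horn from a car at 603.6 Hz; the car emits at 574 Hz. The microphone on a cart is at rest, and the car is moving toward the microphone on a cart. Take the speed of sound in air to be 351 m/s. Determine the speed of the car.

f' = f · v/(v − v_s) ⇒ v_s = v · |1 − f/f'|.
v_s = 351 × |1 − 574/603.6| = 351 × 0.04904 ≈ 17.2 m/s.

17.2 m/s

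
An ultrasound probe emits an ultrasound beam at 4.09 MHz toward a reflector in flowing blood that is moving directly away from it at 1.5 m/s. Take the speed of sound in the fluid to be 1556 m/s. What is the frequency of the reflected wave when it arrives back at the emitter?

4.082 MHz

The reflector in flowing blood first receives the wave as a moving observer: f₁ = f₀ · (v − u)/v = 4.09 × (1556 − 1.5)/1556 ≈ 4.086 MHz.
The reflection then acts as a moving source: f₂ = f₁ · v/(v + u) ≈ 4.082 MHz.
Equivalently f₂ = f₀ · (v − u)/(v + u).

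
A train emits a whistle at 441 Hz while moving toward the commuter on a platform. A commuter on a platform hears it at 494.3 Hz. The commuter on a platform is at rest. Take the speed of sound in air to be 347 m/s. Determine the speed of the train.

f' = f · v/(v − v_s) ⇒ v_s = v · |1 − f/f'|.
v_s = 347 × |1 − 441/494.3| = 347 × 0.1078 ≈ 37 m/s.

37 m/s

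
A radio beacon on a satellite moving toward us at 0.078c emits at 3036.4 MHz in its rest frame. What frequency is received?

3283.2 MHz

Relativistic Doppler for frequency: f' = f₀ · √((1 + β)/(1 − β)).
f' = 3036.4 × √(1.0780/0.9220) = 3036.4 × 1.08129 ≈ 3283.2 MHz.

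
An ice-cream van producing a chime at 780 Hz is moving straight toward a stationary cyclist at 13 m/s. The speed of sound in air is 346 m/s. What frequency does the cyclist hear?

Moving source, stationary observer: f' = f · v/(v − v_s) since the source is approaching.
f' = 780 × 346/(346 − 13) = 780 × 346/333 ≈ 810 Hz.

810 Hz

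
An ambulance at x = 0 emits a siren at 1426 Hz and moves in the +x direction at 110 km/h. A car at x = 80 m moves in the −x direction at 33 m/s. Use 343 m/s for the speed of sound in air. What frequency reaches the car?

110 km/h = 30.56 m/s.
The observer lies on the +x side, so the source is heading toward the observer and the observer is heading toward the source.
With source approaching and observer approaching, f' = f · (v + v_o)/(v − v_s).
f' = 1426 × (343 + 33)/(343 − 30.56) = 1426 × 376/312.44 ≈ 1716 Hz.

1716 Hz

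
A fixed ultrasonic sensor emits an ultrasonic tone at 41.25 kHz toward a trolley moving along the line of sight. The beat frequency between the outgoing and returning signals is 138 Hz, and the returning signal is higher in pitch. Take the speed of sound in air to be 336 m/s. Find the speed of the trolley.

Double Doppler shift off a moving reflector: f₂ = f₀ · (v + u)/(v − u) (u > 0 toward emitter).
Returning signal is higher, so f₂ = f₀ + Δf = 41250 + 138 = 41388 Hz.
Rearranging, u = v · (f₂ − f₀)/(f₂ + f₀) = 336 × 138/82638 ≈ 0.56 m/s.
So the trolley is moving at 0.56 m/s toward the emitter.

0.56 m/s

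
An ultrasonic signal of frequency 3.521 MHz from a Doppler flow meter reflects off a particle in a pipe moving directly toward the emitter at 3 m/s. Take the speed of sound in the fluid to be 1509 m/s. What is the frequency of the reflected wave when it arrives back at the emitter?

3.535 MHz

At the particle in a pipe (a moving observer), f₁ = f₀ · (v + u)/v = 3.521 × 1512/1509 ≈ 3.528 MHz.
On reflection it acts as a source moving toward the stationary detector: f₂ = f₁ · v/(v − u) = 3.528 × 1509/1506 ≈ 3.535 MHz.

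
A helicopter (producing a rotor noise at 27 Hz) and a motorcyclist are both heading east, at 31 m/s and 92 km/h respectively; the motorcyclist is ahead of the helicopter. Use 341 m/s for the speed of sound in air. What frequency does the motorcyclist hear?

27.5 Hz

92 km/h = 25.56 m/s.
The motorcyclist is ahead, so the helicopter is moving toward it while the motorcyclist is moving away from the helicopter.
Both move, so f' = f · (v − v_o)/(v − v_s).
f' = 27 × (341 − 25.56)/(341 − 31) = 27 × 315.44/310 ≈ 27.5 Hz.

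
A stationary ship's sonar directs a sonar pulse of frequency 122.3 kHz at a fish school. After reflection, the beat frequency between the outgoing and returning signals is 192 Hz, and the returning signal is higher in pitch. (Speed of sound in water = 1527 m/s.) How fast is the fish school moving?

1.20 m/s

Double Doppler shift off a moving reflector: f₂ = f₀ · (v + u)/(v − u) (u > 0 toward emitter).
Returning signal is higher, so f₂ = f₀ + Δf = 122300 + 192 = 122492 Hz.
Rearranging, u = v · (f₂ − f₀)/(f₂ + f₀) = 1527 × 192/244792 ≈ 1.20 m/s.
So the fish school is moving at 1.20 m/s toward the emitter.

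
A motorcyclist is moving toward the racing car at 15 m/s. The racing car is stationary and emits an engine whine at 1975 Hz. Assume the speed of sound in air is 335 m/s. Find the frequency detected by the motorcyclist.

Moving observer, stationary source: f' = f · (v + v_o)/v.
f' = 1975 × (335 + 15)/335 = 1975 × 350/335 ≈ 2063 Hz.

2063 Hz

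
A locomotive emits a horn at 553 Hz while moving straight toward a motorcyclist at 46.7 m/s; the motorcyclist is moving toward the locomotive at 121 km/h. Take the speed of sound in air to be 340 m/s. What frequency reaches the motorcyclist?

121 km/h = 33.61 m/s.
General Doppler shift: f' = f · (v + v_o)/(v − v_s).
f' = 553 × (340 + 33.61)/(340 − 46.7) = 553 × 373.61/293.3 ≈ 704 Hz.

704 Hz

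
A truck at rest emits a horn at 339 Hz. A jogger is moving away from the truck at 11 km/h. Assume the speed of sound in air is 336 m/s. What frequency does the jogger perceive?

11 km/h = 3.056 m/s.
Moving observer, stationary source: f' = f · (v − v_o)/v.
f' = 339 × (336 − 3.056)/336 = 339 × 332.94/336 ≈ 336 Hz.

336 Hz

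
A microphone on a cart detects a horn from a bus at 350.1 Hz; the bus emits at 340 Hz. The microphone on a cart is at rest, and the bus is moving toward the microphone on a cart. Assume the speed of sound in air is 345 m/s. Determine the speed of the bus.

10.0 m/s

f' = f · v/(v − v_s) ⇒ v_s = v · |1 − f/f'|.
v_s = 345 × |1 − 340/350.1| = 345 × 0.02885 ≈ 10.0 m/s.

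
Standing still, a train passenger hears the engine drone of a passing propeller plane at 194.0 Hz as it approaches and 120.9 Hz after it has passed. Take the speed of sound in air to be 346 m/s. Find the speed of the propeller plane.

80 m/s

f₁/f₂ = (v + v_s)/(v − v_s), so v_s = v · (f₁ − f₂)/(f₁ + f₂).
v_s = 346 × (194.0 − 120.9)/(194.0 + 120.9) = 346 × 73.1/314.9 ≈ 80 m/s.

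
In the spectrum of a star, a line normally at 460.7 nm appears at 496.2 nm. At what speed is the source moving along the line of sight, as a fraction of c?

λ'/λ₀ = 1.0771 > 1 (redshift), so the source is receding.
λ'/λ₀ = √((1 + β)/(1 − β)) for a receding source ⇒ β = (r² − 1)/(r² + 1) with r = λ'/λ₀.
β = (1.1601 − 1)/(1.1601 + 1) ≈ 0.074.

0.074c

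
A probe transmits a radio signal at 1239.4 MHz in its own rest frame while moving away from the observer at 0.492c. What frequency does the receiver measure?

723.2 MHz

Relativistic Doppler for frequency: f' = f₀ · √((1 − β)/(1 + β)).
f' = 1239.4 × √(0.5080/1.4920) = 1239.4 × 0.58351 ≈ 723.2 MHz.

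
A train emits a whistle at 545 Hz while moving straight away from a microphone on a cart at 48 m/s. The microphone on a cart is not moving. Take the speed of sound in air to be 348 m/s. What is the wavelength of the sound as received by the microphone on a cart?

Only the source moves, away from the listener, so f' = f · v/(v + v_s).
f' = 545 × 348/(348 + 48) ≈ 479 Hz.
λ' = v/f' = 348/478.939 ≈ 72.7 cm.

72.7 cm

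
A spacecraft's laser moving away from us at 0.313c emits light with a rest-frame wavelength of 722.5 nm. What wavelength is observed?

998.8 nm

Relativistic Doppler for wavelength: λ' = λ₀ · √((1 + β)/(1 − β)).
λ' = 722.5 × √(1.3130/0.6870) = 722.5 × 1.38246 ≈ 998.8 nm.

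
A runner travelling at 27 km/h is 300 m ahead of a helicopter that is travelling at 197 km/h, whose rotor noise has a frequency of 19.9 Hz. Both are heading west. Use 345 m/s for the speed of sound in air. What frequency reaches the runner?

197 km/h = 54.72 m/s; 27 km/h = 7.5 m/s.
The runner is ahead, so the helicopter is moving toward it while the runner is moving away from the helicopter.
General Doppler shift: f' = f · (v − v_o)/(v − v_s).
f' = 19.9 × (345 − 7.5)/(345 − 54.72) = 19.9 × 337.5/290.28 ≈ 23.1 Hz.

23.1 Hz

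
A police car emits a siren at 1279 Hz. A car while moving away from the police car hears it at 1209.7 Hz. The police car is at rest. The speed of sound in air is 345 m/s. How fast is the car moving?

18.7 m/s

f' = f · (v − v_o)/v ⇒ v_o = v · |f'/f − 1|.
v_o = 345 × |1209.7/1279 − 1| = 345 × 0.05418 ≈ 18.7 m/s.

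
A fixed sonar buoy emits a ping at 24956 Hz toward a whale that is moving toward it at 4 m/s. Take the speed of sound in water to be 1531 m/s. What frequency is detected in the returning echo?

25087 Hz

At the whale (a moving observer), f₁ = f₀ · (v + u)/v = 24956 × 1535/1531 ≈ 25021 Hz.
On reflection it acts as a source moving toward the stationary detector: f₂ = f₁ · v/(v − u) = 25021 × 1531/1527 ≈ 25087 Hz.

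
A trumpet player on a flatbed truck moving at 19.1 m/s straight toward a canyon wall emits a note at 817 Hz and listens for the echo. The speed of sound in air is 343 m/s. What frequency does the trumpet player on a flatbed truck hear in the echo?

913 Hz

The canyon wall receives the sound from a moving source: f₁ = f₀ · v/(v − v_e) = 817 × 343/323.9 ≈ 865 Hz.
On the return leg the trumpet player on a flatbed truck is a moving observer: f₂ = f₁ · (v + v_e)/v = 865 × 362.1/343 ≈ 913 Hz.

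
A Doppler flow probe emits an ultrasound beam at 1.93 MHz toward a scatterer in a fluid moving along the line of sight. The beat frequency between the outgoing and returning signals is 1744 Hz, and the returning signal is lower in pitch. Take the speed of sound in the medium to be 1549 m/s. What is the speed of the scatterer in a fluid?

Double Doppler shift off a moving reflector: f₂ = f₀ · (v + u)/(v − u) (u > 0 toward emitter).
Returning signal is lower, so f₂ = f₀ − Δf = 1930000 − 1744 = 1928256 Hz.
Rearranging, u = v · (f₂ − f₀)/(f₂ + f₀) = 1549 × -1744/3858256 ≈ -0.70 m/s.
So the scatterer in a fluid is moving at 0.70 m/s away from the emitter.

0.70 m/s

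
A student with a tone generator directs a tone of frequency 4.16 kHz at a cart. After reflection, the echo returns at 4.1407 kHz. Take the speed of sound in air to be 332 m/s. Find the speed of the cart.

0.77 m/s

Double Doppler shift off a moving reflector: f₂ = f₀ · (v + u)/(v − u) (u > 0 toward emitter).
Rearranging, u = v · (f₂ − f₀)/(f₂ + f₀) = 332 × -0.0193/8.3007 ≈ -0.77 m/s.
So the cart is moving at 0.77 m/s away from the emitter.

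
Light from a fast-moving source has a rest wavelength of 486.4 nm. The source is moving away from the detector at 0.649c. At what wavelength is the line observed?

1054.3 nm

Relativistic Doppler for wavelength: λ' = λ₀ · √((1 + β)/(1 − β)).
λ' = 486.4 × √(1.6490/0.3510) = 486.4 × 2.16749 ≈ 1054.3 nm.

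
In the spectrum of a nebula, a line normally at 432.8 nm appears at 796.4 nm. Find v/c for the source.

λ'/λ₀ = 1.8401 > 1 (redshift), so the source is receding.
λ'/λ₀ = √((1 + β)/(1 − β)) for a receding source ⇒ β = (r² − 1)/(r² + 1) with r = λ'/λ₀.
β = (3.3860 − 1)/(3.3860 + 1) ≈ 0.544.

0.544c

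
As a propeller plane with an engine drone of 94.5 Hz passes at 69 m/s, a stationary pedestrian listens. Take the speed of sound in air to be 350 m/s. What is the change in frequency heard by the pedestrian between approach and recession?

Approaching: f₁ = f · v/(v − v_s) = 94.5 × 350/281 ≈ 117.7 Hz.
Receding: f₂ = f · v/(v + v_s) = 94.5 × 350/419 ≈ 78.9 Hz.
Drop: f₁ − f₂ = 2f·v·v_s/(v² − v_s²) = 2 × 94.5 × 350 × 69/(350² − 69²) ≈ 38.8 Hz.

38.8 Hz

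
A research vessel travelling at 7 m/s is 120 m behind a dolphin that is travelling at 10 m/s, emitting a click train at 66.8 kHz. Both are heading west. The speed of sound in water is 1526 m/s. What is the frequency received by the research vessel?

66.7 kHz

The research vessel is behind, so the dolphin is moving away from it while the research vessel is moving toward the dolphin.
With source receding and observer approaching, f' = f · (v + v_o)/(v + v_s).
f' = 66.8 × (1526 + 7)/(1526 + 10) = 66.8 × 1533/1536 ≈ 66.7 kHz.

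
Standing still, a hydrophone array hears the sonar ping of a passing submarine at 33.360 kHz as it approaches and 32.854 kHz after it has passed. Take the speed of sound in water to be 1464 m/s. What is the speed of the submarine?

f₁/f₂ = (v + v_s)/(v − v_s), so v_s = v · (f₁ − f₂)/(f₁ + f₂).
v_s = 1464 × (33.360 − 32.854)/(33.360 + 32.854) = 1464 × 0.506/66.214 ≈ 11.2 m/s.

11.2 m/s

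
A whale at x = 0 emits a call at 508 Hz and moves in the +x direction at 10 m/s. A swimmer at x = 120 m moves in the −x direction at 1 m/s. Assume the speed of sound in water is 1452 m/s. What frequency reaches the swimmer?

512 Hz

The observer lies on the +x side, so the source is heading toward the observer and the observer is heading toward the source.
Both move, so f' = f · (v + v_o)/(v − v_s).
f' = 508 × (1452 + 1)/(1452 − 10) = 508 × 1453/1442 ≈ 512 Hz.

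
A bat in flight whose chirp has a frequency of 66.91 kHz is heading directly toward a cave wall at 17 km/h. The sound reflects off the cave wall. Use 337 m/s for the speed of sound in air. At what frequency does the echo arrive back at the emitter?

17 km/h = 4.722 m/s.
The cave wall receives the sound from a moving source: f₁ = f₀ · v/(v − v_e) = 66.91 × 337/332.28 ≈ 67.9 kHz.
On the return leg the bat in flight is a moving observer: f₂ = f₁ · (v + v_e)/v = 67.9 × 341.72/337 ≈ 68.8 kHz.

68.8 kHz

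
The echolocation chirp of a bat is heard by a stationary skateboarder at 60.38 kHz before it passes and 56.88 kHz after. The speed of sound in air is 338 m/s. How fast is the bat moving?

f₁/f₂ = (v + v_s)/(v − v_s), so v_s = v · (f₁ − f₂)/(f₁ + f₂).
v_s = 338 × (60.38 − 56.88)/(60.38 + 56.88) = 338 × 3.50/117.26 ≈ 10.1 m/s.

10.1 m/s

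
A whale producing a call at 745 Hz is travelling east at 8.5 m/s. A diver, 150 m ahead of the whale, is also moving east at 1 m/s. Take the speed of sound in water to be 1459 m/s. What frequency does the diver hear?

The diver is ahead, so the whale is moving toward it while the diver is moving away from the whale.
With source approaching and observer receding, f' = f · (v − v_o)/(v − v_s).
f' = 745 × (1459 − 1)/(1459 − 8.5) = 745 × 1458/1450.5 ≈ 749 Hz.

749 Hz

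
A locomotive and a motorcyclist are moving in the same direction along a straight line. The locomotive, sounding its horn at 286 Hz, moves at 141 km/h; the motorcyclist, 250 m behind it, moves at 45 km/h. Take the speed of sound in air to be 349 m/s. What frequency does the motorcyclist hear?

141 km/h = 39.17 m/s; 45 km/h = 12.5 m/s.
The motorcyclist is behind, so the locomotive is moving away from it while the motorcyclist is moving toward the locomotive.
General Doppler shift: f' = f · (v + v_o)/(v + v_s).
f' = 286 × (349 + 12.5)/(349 + 39.17) = 286 × 361.5/388.17 ≈ 266 Hz.

266 Hz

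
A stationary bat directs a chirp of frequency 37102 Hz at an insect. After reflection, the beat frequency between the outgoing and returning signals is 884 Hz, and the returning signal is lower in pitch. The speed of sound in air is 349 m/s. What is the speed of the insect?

Double Doppler shift off a moving reflector: f₂ = f₀ · (v + u)/(v − u) (u > 0 toward emitter).
Returning signal is lower, so f₂ = f₀ − Δf = 37102 − 884 = 36218 Hz.
Rearranging, u = v · (f₂ − f₀)/(f₂ + f₀) = 349 × -884/73320 ≈ -4.2 m/s.
So the insect is moving at 4.2 m/s away from the emitter.

4.2 m/s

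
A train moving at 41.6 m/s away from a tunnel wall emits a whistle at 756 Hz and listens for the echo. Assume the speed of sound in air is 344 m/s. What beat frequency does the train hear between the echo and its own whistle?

163 Hz

The tunnel wall receives the sound from a moving source: f₁ = f₀ · v/(v + v_e) = 756 × 344/385.6 ≈ 674.4 Hz.
On the return leg the train is a moving observer: f₂ = f₁ · (v − v_e)/v = 674.4 × 302.4/344 ≈ 592.9 Hz.
Equivalently f₂ = f₀ · (v − v_e)/(v + v_e).
Beat against the emitted tone: |f₂ − f₀| = 2v_e·f₀/(v + v_e) = 2 × 41.6 × 756/385.6 ≈ 163 Hz.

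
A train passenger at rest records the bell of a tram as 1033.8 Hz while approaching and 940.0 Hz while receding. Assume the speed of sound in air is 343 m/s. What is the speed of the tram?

f₁/f₂ = (v + v_s)/(v − v_s), so v_s = v · (f₁ − f₂)/(f₁ + f₂).
v_s = 343 × (1033.8 − 940.0)/(1033.8 + 940.0) = 343 × 93.8/1973.8 ≈ 16.3 m/s.

16.3 m/s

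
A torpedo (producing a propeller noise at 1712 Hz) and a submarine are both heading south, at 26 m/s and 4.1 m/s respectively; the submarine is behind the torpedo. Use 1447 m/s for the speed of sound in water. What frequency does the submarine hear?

The submarine is behind, so the torpedo is moving away from it while the submarine is moving toward the torpedo.
Both move, so f' = f · (v + v_o)/(v + v_s).
f' = 1712 × (1447 + 4.1)/(1447 + 26) = 1712 × 1451.1/1473 ≈ 1687 Hz.

1687 Hz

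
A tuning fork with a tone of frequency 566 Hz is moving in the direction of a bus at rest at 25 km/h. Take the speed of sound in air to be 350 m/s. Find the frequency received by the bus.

577 Hz

25 km/h = 6.944 m/s.
Only the source moves, toward the listener, so f' = f · v/(v − v_s).
f' = 566 × 350/(350 − 6.944) = 566 × 350/343.1 ≈ 577 Hz.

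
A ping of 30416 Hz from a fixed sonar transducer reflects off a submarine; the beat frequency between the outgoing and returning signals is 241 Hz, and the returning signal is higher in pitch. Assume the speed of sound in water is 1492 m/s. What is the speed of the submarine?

5.9 m/s

Double Doppler shift off a moving reflector: f₂ = f₀ · (v + u)/(v − u) (u > 0 toward emitter).
Returning signal is higher, so f₂ = f₀ + Δf = 30416 + 241 = 30657 Hz.
Rearranging, u = v · (f₂ − f₀)/(f₂ + f₀) = 1492 × 241/61073 ≈ 5.9 m/s.
So the submarine is moving at 5.9 m/s toward the emitter.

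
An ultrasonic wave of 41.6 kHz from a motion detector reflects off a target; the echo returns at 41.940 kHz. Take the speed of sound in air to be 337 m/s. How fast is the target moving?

1.37 m/s

Double Doppler shift off a moving reflector: f₂ = f₀ · (v + u)/(v − u) (u > 0 toward emitter).
Rearranging, u = v · (f₂ − f₀)/(f₂ + f₀) = 337 × 0.340/83.540 ≈ 1.37 m/s.
So the target is moving at 1.37 m/s toward the emitter.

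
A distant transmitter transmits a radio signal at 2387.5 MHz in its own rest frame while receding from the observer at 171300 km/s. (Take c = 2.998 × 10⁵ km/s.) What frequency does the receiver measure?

1246.9 MHz

β = v/c = 171300/299800 = 0.5714.
Relativistic Doppler for frequency: f' = f₀ · √((1 − β)/(1 + β)).
f' = 2387.5 × √(0.4286/1.5714) = 2387.5 × 0.52227 ≈ 1246.9 MHz.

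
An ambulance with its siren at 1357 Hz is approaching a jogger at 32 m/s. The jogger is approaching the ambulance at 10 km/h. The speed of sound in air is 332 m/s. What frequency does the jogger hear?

10 km/h = 2.778 m/s.
Both move, so f' = f · (v + v_o)/(v − v_s).
f' = 1357 × (332 + 2.778)/(332 − 32) = 1357 × 334.78/300 ≈ 1514 Hz.

1514 Hz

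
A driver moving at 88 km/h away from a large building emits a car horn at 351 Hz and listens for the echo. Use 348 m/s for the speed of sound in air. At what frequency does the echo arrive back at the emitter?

88 km/h = 24.44 m/s.
The large building receives the sound from a moving source: f₁ = f₀ · v/(v + v_e) = 351 × 348/372.44 ≈ 328 Hz.
On the return leg the driver is a moving observer: f₂ = f₁ · (v − v_e)/v = 328 × 323.56/348 ≈ 305 Hz.
Equivalently f₂ = f₀ · (v − v_e)/(v + v_e).

305 Hz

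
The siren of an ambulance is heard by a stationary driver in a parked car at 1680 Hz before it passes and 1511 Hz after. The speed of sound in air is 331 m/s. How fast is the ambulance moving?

17.5 m/s

f₁/f₂ = (v + v_s)/(v − v_s), so v_s = v · (f₁ − f₂)/(f₁ + f₂).
v_s = 331 × (1680 − 1511)/(1680 + 1511) = 331 × 169/3191 ≈ 17.5 m/s.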